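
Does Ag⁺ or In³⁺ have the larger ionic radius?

Ag⁺

Isoelectronic series (46 e⁻ each). Size is set by nuclear charge: more protons means a smaller ion. In³⁺ (Z=49), Ag⁺ (Z=47).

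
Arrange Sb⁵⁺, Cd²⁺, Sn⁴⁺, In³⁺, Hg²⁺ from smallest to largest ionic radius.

Sb⁵⁺ < Sn⁴⁺ < In³⁺ < Cd²⁺ < Hg²⁺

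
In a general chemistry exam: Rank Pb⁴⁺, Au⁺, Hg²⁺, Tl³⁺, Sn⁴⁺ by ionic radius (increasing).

Work out protons and electrons: Sn⁴⁺ (Z=50, 46 e⁻), Pb⁴⁺ (Z=82, 78 e⁻), Tl³⁺ (Z=81, 78 e⁻), Hg²⁺ (Z=80, 78 e⁻), Au⁺ (Z=79, 78 e⁻). Sn⁴⁺ < Pb⁴⁺ (same group, period 5 vs 6); Pb⁴⁺ < Tl³⁺ (isoelectronic, higher Z=82 is smaller); Tl³⁺ < Hg²⁺ (isoelectronic, higher Z=81 is smaller); Hg²⁺ < Au⁺ (both 78 e⁻, Z=80>79).

Sn⁴⁺ < Pb⁴⁺ < Tl³⁺ < Hg²⁺ < Au⁺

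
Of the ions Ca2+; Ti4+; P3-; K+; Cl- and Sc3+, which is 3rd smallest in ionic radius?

Ca2+

All of these have 18 electrons (isoelectronic). With the same electron cloud, the ion with the most protons pulls it in tightest. Nuclear charges: Ti4+ (Z=22), Sc3+ (Z=21), Ca2+ (Z=20), K+ (Z=19), Cl- (Z=17), P3- (Z=15). Highest Z is smallest.
So the order is Ti4+ < Sc3+ < Ca2+ < K+ < Cl- < P3-; the 3rd-smallest ion is Ca2+.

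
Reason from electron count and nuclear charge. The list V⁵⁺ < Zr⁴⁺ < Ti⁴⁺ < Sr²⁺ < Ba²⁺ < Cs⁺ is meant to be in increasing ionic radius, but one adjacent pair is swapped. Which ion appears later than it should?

The pair Zr⁴⁺, Ti⁴⁺ is the wrong way round — Ti⁴⁺ and Zr⁴⁺ are in one column with the same charge; the lighter period-4 ion has one fewer shell and is smaller. All other adjacent pairs agree with periodic trends, so Ti⁴⁺ is the misplaced ion.

Ti⁴⁺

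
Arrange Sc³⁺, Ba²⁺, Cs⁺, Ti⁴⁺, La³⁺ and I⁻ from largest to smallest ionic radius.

Tabulating Z and e⁻: Ti⁴⁺ (Z=22, 18 e⁻), Sc³⁺ (Z=21, 18 e⁻), La³⁺ (Z=57, 54 e⁻), Ba²⁺ (Z=56, 54 e⁻), Cs⁺ (Z=55, 54 e⁻), I⁻ (Z=53, 54 e⁻). Ti⁴⁺ < Sc³⁺ (both 18 e⁻, Z=22>21); Sc³⁺ < La³⁺ (same group, 2 shells fewer); La³⁺ < Ba²⁺ (both 54 e⁻, Z=57>56); Ba²⁺ < Cs⁺ (both 54 e⁻, Z=56>55); Cs⁺ < I⁻ (isoelectronic, higher Z=55 is smaller).

I⁻ > Cs⁺ > Ba²⁺ > La³⁺ > Sc³⁺ > Ti⁴⁺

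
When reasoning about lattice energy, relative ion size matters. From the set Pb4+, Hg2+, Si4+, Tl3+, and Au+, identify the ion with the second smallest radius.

Pb4+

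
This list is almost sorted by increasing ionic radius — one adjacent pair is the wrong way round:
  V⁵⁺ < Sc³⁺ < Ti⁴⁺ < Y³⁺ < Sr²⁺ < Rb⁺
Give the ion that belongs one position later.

Compare adjacent ions: both have 18 electrons but Z(Ti)=22 > Z(Sc)=21, so Ti⁴⁺ should be the smaller of the two — yet in this increasing list Sc³⁺ sits before Ti⁴⁺. Nothing else is reversed, so Sc³⁺ should move one place to the right.

Sc³⁺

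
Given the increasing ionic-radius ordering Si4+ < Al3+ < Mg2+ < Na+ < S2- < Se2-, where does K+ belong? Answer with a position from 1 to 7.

5

Electron counts and nuclear charges: Si4+ (Z=14, 10 e⁻), Al3+ (Z=13, 10 e⁻), Mg2+ (Z=12, 10 e⁻), Na+ (Z=11, 10 e⁻), K+ (Z=19, 18 e⁻), S2- (Z=16, 18 e⁻), Se2- (Z=34, 36 e⁻). Si4+ < Al3+ (both 10 e⁻, Z=14>13); Al3+ < Mg2+ (isoelectronic, higher Z=13 is smaller); Mg2+ < Na+ (both 10 e⁻, Z=12>11); Na+ < K+ (same group, period 3 vs 4); K+ < S2- (both 18 e⁻, Z=19>16); S2- < Se2- (same group, period 3 vs 4).
With K+ included the full order is Si4+ < Al3+ < Mg2+ < Na+ < K+ < S2- < Se2-, so it takes position 5.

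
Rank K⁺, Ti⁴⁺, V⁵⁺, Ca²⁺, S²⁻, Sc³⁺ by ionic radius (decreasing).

These species are isoelectronic with 18 electrons. The only difference is the number of protons: V⁵⁺ (Z=23), Ti⁴⁺ (Z=22), Sc³⁺ (Z=21), Ca²⁺ (Z=20), K⁺ (Z=19), S²⁻ (Z=16). The strongest nuclear pull (V⁵⁺) gives the smallest ion.

S²⁻ > K⁺ > Ca²⁺ > Sc³⁺ > Ti⁴⁺ > V⁵⁺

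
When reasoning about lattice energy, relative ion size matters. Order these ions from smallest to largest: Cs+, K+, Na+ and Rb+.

All are in the same group with charge +1. Radius grows down the group as n (the outermost shell) increases.

Na+ < K+ < Rb+ < Cs+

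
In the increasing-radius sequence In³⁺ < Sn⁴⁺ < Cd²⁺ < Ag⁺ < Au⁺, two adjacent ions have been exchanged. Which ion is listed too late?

Sn⁴⁺

Scanning neighbour by neighbour, only In³⁺/Sn⁴⁺ violates a trend: they are isoelectronic (46 e⁻) and Sn has more protons than In (50 vs 49), making Sn⁴⁺ smaller. That makes Sn⁴⁺ the one sitting a position late relative to where it belongs.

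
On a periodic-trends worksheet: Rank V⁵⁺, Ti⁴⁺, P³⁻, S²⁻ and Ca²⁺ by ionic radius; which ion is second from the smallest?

These species are isoelectronic with 18 electrons. The only difference is the number of protons: V⁵⁺ (Z=23), Ti⁴⁺ (Z=22), Ca²⁺ (Z=20), S²⁻ (Z=16), P³⁻ (Z=15). The strongest nuclear pull (V⁵⁺) gives the smallest ion.
Ordering: V⁵⁺ < Ti⁴⁺ < Ca²⁺ < S²⁻ < P³⁻. The second smallest is Ti⁴⁺.

Ti⁴⁺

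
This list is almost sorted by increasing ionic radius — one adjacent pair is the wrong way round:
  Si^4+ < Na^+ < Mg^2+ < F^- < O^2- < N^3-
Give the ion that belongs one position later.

Check each adjacent pair. Na^+ and Mg^2+ are reversed: Mg^2+ and Na^+ share 10 electrons; the higher nuclear charge on Mg (Z=12) contracts it more, so Mg^2+ < Na^+. No other neighbouring pair contradicts the periodic trends, so Na^+ is the ion listed too early.

Na^+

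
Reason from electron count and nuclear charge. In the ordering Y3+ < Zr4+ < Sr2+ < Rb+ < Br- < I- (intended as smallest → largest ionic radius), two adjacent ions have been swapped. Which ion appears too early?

Y3+

Check each adjacent pair. Y3+ and Zr4+ are reversed: they are isoelectronic (36 e⁻) and Zr has more protons than Y (40 vs 39), making Zr4+ smaller. No other neighbouring pair contradicts the periodic trends, so Y3+ is the ion listed too early.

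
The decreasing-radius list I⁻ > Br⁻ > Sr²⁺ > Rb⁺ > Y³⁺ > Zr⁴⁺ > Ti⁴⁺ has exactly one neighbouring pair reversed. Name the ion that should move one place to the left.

Rb⁺

Scanning neighbour by neighbour, only Sr²⁺/Rb⁺ violates a trend: they are isoelectronic (36 e⁻) and Sr has more protons than Rb (38 vs 37), making Sr²⁺ smaller. That makes Rb⁺ the one sitting a position late relative to where it belongs.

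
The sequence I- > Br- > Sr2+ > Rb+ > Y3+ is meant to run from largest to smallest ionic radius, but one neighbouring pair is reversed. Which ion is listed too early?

Sr2+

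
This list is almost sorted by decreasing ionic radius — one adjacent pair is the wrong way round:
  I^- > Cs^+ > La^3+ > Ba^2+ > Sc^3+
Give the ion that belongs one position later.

The pair La^3+, Ba^2+ is the wrong way round — both have 54 electrons but Z(La)=57 > Z(Ba)=56, so La^3+ should be the smaller of the two. All other adjacent pairs agree with periodic trends, so La^3+ is the misplaced ion.

La^3+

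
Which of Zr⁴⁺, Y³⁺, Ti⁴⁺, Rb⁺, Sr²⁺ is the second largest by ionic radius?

First list Z and electron count for each: Ti⁴⁺: 18 e⁻, Z=22, Zr⁴⁺: 36 e⁻, Z=40, Y³⁺: 36 e⁻, Z=39, Sr²⁺: 36 e⁻, Z=38, Rb⁺: 36 e⁻, Z=37. Ti⁴⁺ < Zr⁴⁺ (same group, period 4 vs 5); Zr⁴⁺ < Y³⁺ (both 36 e⁻, Z=40>39); Y³⁺ < Sr²⁺ (both 36 e⁻, Z=39>38); Sr²⁺ < Rb⁺ (isoelectronic, higher Z=38 is smaller).
So the order is Ti⁴⁺ < Zr⁴⁺ < Y³⁺ < Sr²⁺ < Rb⁺; the 2nd-largest ion is Sr²⁺.

Sr²⁺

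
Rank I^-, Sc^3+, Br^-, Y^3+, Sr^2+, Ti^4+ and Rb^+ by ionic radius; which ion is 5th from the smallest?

Rb^+

Electron counts and nuclear charges: Ti^4+ has 18 e⁻ (Z=22), Sc^3+ has 18 e⁻ (Z=21), Y^3+ has 36 e⁻ (Z=39), Sr^2+ has 36 e⁻ (Z=38), Rb^+ has 36 e⁻ (Z=37), Br^- has 36 e⁻ (Z=35), I^- has 54 e⁻ (Z=53). Ti^4+ < Sc^3+ (isoelectronic, higher Z=22 is smaller); Sc^3+ < Y^3+ (same group, 1 shell fewer); Y^3+ < Sr^2+ (isoelectronic, higher Z=39 is smaller); Sr^2+ < Rb^+ (both 36 e⁻, Z=38>37); Rb^+ < Br^- (isoelectronic, higher Z=37 is smaller); Br^- < I^- (same group, period 4 vs 5).
Full ascending order: Ti^4+ < Sc^3+ < Y^3+ < Sr^2+ < Rb^+ < Br^- < I^-. Counting from the smallest, position 5 is Rb^+.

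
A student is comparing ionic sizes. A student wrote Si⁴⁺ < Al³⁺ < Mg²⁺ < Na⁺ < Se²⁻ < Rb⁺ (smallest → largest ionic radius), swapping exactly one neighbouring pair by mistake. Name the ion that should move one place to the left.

Rb⁺

The pair Se²⁻, Rb⁺ is the wrong way round — Rb⁺ and Se²⁻ share 36 electrons; the higher nuclear charge on Rb (Z=37) contracts it more, so Rb⁺ < Se²⁻. All other adjacent pairs agree with periodic trends, so Rb⁺ is the misplaced ion.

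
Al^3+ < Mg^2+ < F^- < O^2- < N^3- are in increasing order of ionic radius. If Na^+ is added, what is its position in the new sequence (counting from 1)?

Isoelectronic series (10 e⁻ each). Size is set by nuclear charge: more protons means a smaller ion. Al^3+ (Z=13), Mg^2+ (Z=12), Na^+ (Z=11), F^- (Z=9), O^2- (Z=8), N^3- (Z=7).
With Na^+ included the full order is Al^3+ < Mg^2+ < Na^+ < F^- < O^2- < N^3-, so it takes position 3.

3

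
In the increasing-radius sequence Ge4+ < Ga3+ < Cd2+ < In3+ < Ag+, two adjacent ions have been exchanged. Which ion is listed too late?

Compare adjacent ions: they are isoelectronic (46 e⁻) and In has more protons than Cd (49 vs 48), making In3+ smaller — yet in this increasing list Cd2+ sits before In3+. Nothing else is reversed, so In3+ should move one place to the left.

In3+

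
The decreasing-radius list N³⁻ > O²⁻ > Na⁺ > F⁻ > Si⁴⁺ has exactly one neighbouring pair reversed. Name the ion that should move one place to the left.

Check each adjacent pair. Na⁺ and F⁻ are reversed: both have 10 electrons but Z(Na)=11 > Z(F)=9, so Na⁺ should be the smaller of the two. No other neighbouring pair contradicts the periodic trends, so F⁻ is the ion listed too late.

F⁻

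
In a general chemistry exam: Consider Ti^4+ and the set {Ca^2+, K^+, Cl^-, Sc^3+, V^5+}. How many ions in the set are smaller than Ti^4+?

1

All of these have 18 electrons (isoelectronic). With the same electron cloud, the ion with the most protons pulls it in tightest. Nuclear charges: V^5+ (Z=23), Ti^4+ (Z=22), Sc^3+ (Z=21), Ca^2+ (Z=20), K^+ (Z=19), Cl^- (Z=17). Highest Z is smallest.
Overall: V^5+ < Ti^4+ < Sc^3+ < Ca^2+ < K^+ < Cl^-. Ti^4+ has 1 below it and 4 above. So 1 is smaller.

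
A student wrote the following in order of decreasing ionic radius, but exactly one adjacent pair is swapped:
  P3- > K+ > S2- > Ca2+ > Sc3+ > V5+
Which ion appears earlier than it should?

K+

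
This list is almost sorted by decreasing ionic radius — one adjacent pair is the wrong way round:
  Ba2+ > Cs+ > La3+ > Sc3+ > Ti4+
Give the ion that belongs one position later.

Ba2+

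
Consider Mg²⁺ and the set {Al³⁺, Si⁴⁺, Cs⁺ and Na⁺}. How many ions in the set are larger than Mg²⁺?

Electron counts and nuclear charges: Si⁴⁺ has 10 e⁻ (Z=14), Al³⁺ has 10 e⁻ (Z=13), Mg²⁺ has 10 e⁻ (Z=12), Na⁺ has 10 e⁻ (Z=11), Cs⁺ has 54 e⁻ (Z=55). Si⁴⁺ < Al³⁺ (both 10 e⁻, Z=14>13); Al³⁺ < Mg²⁺ (isoelectronic, higher Z=13 is smaller); Mg²⁺ < Na⁺ (isoelectronic, higher Z=12 is smaller); Na⁺ < Cs⁺ (same group, 3 shells fewer).
Placing each against Mg²⁺: smaller — Si⁴⁺, Al³⁺; larger — Na⁺, Cs⁺. That's 2.

2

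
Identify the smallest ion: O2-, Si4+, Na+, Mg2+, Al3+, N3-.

Si4+

All of these have 10 electrons (isoelectronic). With the same electron cloud, the ion with the most protons pulls it in tightest. Nuclear charges: Si4+ (Z=14), Al3+ (Z=13), Mg2+ (Z=12), Na+ (Z=11), O2- (Z=8), N3- (Z=7). Highest Z is smallest.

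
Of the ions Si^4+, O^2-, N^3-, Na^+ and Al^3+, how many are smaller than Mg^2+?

Isoelectronic series (10 e⁻ each). Size is set by nuclear charge: more protons means a smaller ion. Si^4+ (Z=14), Al^3+ (Z=13), Mg^2+ (Z=12), Na^+ (Z=11), O^2- (Z=8), N^3- (Z=7).
Overall: Si^4+ < Al^3+ < Mg^2+ < Na^+ < O^2- < N^3-. Mg^2+ has 2 below it and 3 above. That's 2.

2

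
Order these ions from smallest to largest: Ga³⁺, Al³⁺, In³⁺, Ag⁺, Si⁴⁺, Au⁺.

Electron counts and nuclear charges: Si⁴⁺ has 10 e⁻ (Z=14), Al³⁺ has 10 e⁻ (Z=13), Ga³⁺ has 28 e⁻ (Z=31), In³⁺ has 46 e⁻ (Z=49), Ag⁺ has 46 e⁻ (Z=47), Au⁺ has 78 e⁻ (Z=79). Si⁴⁺ < Al³⁺ (both 10 e⁻, Z=14>13); Al³⁺ < Ga³⁺ (same group, 1 shell fewer); Ga³⁺ < In³⁺ (same group, period 4 vs 5); In³⁺ < Ag⁺ (both 46 e⁻, Z=49>47); Ag⁺ < Au⁺ (same group, period 5 vs 6).

Si⁴⁺ < Al³⁺ < Ga³⁺ < In³⁺ < Ag⁺ < Au⁺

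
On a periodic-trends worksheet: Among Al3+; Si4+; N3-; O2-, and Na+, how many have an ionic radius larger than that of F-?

2

Each ion has 10 electrons. The ranking follows nuclear charge in reverse — greater Z gives a smaller radius. Si4+ (Z=14), Al3+ (Z=13), Na+ (Z=11), F- (Z=9), O2- (Z=8), N3- (Z=7).
Relative to F-, the ions that are larger are O2-, N3-. So 2 are larger.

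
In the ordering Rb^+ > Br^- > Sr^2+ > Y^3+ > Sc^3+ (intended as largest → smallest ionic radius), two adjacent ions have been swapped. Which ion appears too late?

Br^-

Check each adjacent pair. Rb^+ and Br^- are reversed: they are isoelectronic (36 e⁻) and Rb has more protons than Br (37 vs 35), making Rb^+ smaller. No other neighbouring pair contradicts the periodic trends, so Br^- is the ion listed too late.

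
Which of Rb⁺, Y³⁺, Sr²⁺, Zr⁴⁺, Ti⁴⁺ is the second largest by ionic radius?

Sr²⁺

Tabulating Z and e⁻: Ti⁴⁺: 18 e⁻, Z=22, Zr⁴⁺: 36 e⁻, Z=40, Y³⁺: 36 e⁻, Z=39, Sr²⁺: 36 e⁻, Z=38, Rb⁺: 36 e⁻, Z=37. Ti⁴⁺ < Zr⁴⁺ (same group, period 4 vs 5); Zr⁴⁺ < Y³⁺ (both 36 e⁻, Z=40>39); Y³⁺ < Sr²⁺ (isoelectronic, higher Z=39 is smaller); Sr²⁺ < Rb⁺ (both 36 e⁻, Z=38>37).
Ordering: Ti⁴⁺ < Zr⁴⁺ < Y³⁺ < Sr²⁺ < Rb⁺. The second largest is Sr²⁺.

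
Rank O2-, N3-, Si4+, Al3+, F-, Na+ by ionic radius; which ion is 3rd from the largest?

These species are isoelectronic with 10 electrons. The only difference is the number of protons: Si4+ (Z=14), Al3+ (Z=13), Na+ (Z=11), F- (Z=9), O2- (Z=8), N3- (Z=7). The strongest nuclear pull (Si4+) gives the smallest ion.
Ordering: Si4+ < Al3+ < Na+ < F- < O2- < N3-. The 3rd largest is F-.

F-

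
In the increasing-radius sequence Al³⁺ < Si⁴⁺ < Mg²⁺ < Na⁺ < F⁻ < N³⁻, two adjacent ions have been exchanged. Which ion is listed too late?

Scanning neighbour by neighbour, only Al³⁺/Si⁴⁺ violates a trend: both have 10 electrons but Z(Si)=14 > Z(Al)=13, so Si⁴⁺ should be the smaller of the two. That makes Si⁴⁺ the one sitting a position late relative to where it belongs.

Si⁴⁺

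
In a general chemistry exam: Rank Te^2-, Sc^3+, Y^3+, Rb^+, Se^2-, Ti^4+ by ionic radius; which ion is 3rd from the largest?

Tabulating Z and e⁻: Ti^4+: 18 e⁻, Z=22, Sc^3+: 18 e⁻, Z=21, Y^3+: 36 e⁻, Z=39, Rb^+: 36 e⁻, Z=37, Se^2-: 36 e⁻, Z=34, Te^2-: 54 e⁻, Z=52. Ti^4+ < Sc^3+ (both 18 e⁻, Z=22>21); Sc^3+ < Y^3+ (same group, 1 shell fewer); Y^3+ < Rb^+ (both 36 e⁻, Z=39>37); Rb^+ < Se^2- (isoelectronic, higher Z=37 is smaller); Se^2- < Te^2- (same group, 1 shell fewer).
Full ascending order: Ti^4+ < Sc^3+ < Y^3+ < Rb^+ < Se^2- < Te^2-. Counting from the largest, position 3 is Rb^+.

Rb^+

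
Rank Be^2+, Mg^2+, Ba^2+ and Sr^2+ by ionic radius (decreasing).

Ba^2+ > Sr^2+ > Mg^2+ > Be^2+

These ions sit in one column with identical charge. Each step down the periodic table adds a principal shell, increasing the radius.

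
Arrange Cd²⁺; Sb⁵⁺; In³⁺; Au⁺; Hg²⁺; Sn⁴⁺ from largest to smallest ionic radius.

Tabulating Z and e⁻: Sb⁵⁺ (Z=51, 46 e⁻), Sn⁴⁺ (Z=50, 46 e⁻), In³⁺ (Z=49, 46 e⁻), Cd²⁺ (Z=48, 46 e⁻), Hg²⁺ (Z=80, 78 e⁻), Au⁺ (Z=79, 78 e⁻). Sb⁵⁺ < Sn⁴⁺ (both 46 e⁻, Z=51>50); Sn⁴⁺ < In³⁺ (isoelectronic, higher Z=50 is smaller); In³⁺ < Cd²⁺ (both 46 e⁻, Z=49>48); Cd²⁺ < Hg²⁺ (same group, 1 shell fewer); Hg²⁺ < Au⁺ (both 78 e⁻, Z=80>79).

Au⁺ > Hg²⁺ > Cd²⁺ > In³⁺ > Sn⁴⁺ > Sb⁵⁺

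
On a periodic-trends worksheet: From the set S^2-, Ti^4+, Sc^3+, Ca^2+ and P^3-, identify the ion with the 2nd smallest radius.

These species are isoelectronic with 18 electrons. The only difference is the number of protons: Ti^4+ (Z=22), Sc^3+ (Z=21), Ca^2+ (Z=20), S^2- (Z=16), P^3- (Z=15). The strongest nuclear pull (Ti^4+) gives the smallest ion.
Ordering: Ti^4+ < Sc^3+ < Ca^2+ < S^2- < P^3-. The 2nd smallest is Sc^3+.

Sc^3+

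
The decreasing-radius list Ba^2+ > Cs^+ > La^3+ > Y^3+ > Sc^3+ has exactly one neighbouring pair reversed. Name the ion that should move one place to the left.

Cs^+

The pair Ba^2+, Cs^+ is the wrong way round — both have 54 electrons but Z(Ba)=56 > Z(Cs)=55, so Ba^2+ should be the smaller of the two. All other adjacent pairs agree with periodic trends, so Cs^+ is the misplaced ion.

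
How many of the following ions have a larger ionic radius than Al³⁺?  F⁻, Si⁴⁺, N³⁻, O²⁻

3

All of these have 10 electrons (isoelectronic). With the same electron cloud, the ion with the most protons pulls it in tightest. Nuclear charges: Si⁴⁺ (Z=14), Al³⁺ (Z=13), F⁻ (Z=9), O²⁻ (Z=8), N³⁻ (Z=7). Highest Z is smallest.
Relative to Al³⁺, the ions that are larger are F⁻, O²⁻, N³⁻. Count: 3.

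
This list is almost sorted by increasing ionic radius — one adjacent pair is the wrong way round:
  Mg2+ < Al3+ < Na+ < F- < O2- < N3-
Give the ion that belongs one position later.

Mg2+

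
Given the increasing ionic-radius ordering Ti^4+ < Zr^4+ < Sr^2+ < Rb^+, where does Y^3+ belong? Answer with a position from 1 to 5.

3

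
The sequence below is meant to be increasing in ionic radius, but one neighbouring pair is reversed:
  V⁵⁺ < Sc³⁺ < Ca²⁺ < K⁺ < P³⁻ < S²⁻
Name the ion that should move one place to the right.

P³⁻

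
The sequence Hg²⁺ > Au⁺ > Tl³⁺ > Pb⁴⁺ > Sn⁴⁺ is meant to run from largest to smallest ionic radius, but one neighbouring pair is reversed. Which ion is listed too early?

Scanning neighbour by neighbour, only Hg²⁺/Au⁺ violates a trend: Hg²⁺ and Au⁺ share 78 electrons; the higher nuclear charge on Hg (Z=80) contracts it more, so Hg²⁺ < Au⁺. That makes Hg²⁺ the one sitting a position early relative to where it belongs.

Hg²⁺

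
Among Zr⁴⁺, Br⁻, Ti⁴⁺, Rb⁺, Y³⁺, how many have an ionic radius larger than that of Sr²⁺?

2

First list Z and electron count for each: Ti⁴⁺ has 18 e⁻ (Z=22), Zr⁴⁺ has 36 e⁻ (Z=40), Y³⁺ has 36 e⁻ (Z=39), Sr²⁺ has 36 e⁻ (Z=38), Rb⁺ has 36 e⁻ (Z=37), Br⁻ has 36 e⁻ (Z=35). Ti⁴⁺ < Zr⁴⁺ (same group, period 4 vs 5); Zr⁴⁺ < Y³⁺ (both 36 e⁻, Z=40>39); Y³⁺ < Sr²⁺ (both 36 e⁻, Z=39>38); Sr²⁺ < Rb⁺ (isoelectronic, higher Z=38 is smaller); Rb⁺ < Br⁻ (isoelectronic, higher Z=37 is smaller).
Ordering all of them (including Sr²⁺) by radius gives Ti⁴⁺ < Zr⁴⁺ < Y³⁺ < Sr²⁺ < Rb⁺ < Br⁻. Count: 2.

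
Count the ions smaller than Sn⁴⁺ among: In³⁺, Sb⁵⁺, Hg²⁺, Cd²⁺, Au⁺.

1

Tabulating Z and e⁻: Sb⁵⁺: 46 e⁻, Z=51, Sn⁴⁺: 46 e⁻, Z=50, In³⁺: 46 e⁻, Z=49, Cd²⁺: 46 e⁻, Z=48, Hg²⁺: 78 e⁻, Z=80, Au⁺: 78 e⁻, Z=79. Sb⁵⁺ < Sn⁴⁺ (isoelectronic, higher Z=51 is smaller); Sn⁴⁺ < In³⁺ (both 46 e⁻, Z=50>49); In³⁺ < Cd²⁺ (isoelectronic, higher Z=49 is smaller); Cd²⁺ < Hg²⁺ (same group, 1 shell fewer); Hg²⁺ < Au⁺ (both 78 e⁻, Z=80>79).
Ordering all of them (including Sn⁴⁺) by radius gives Sb⁵⁺ < Sn⁴⁺ < In³⁺ < Cd²⁺ < Hg²⁺ < Au⁺. That's 1.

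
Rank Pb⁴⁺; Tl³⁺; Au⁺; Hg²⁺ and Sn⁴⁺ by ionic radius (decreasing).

Electron counts and nuclear charges: Sn⁴⁺ (Z=50, 46 e⁻), Pb⁴⁺ (Z=82, 78 e⁻), Tl³⁺ (Z=81, 78 e⁻), Hg²⁺ (Z=80, 78 e⁻), Au⁺ (Z=79, 78 e⁻). Sn⁴⁺ < Pb⁴⁺ (same group, period 5 vs 6); Pb⁴⁺ < Tl³⁺ (both 78 e⁻, Z=82>81); Tl³⁺ < Hg²⁺ (isoelectronic, higher Z=81 is smaller); Hg²⁺ < Au⁺ (both 78 e⁻, Z=80>79).

Au⁺ > Hg²⁺ > Tl³⁺ > Pb⁴⁺ > Sn⁴⁺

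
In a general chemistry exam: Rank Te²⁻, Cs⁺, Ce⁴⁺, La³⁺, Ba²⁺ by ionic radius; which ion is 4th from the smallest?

These species are isoelectronic with 54 electrons. The only difference is the number of protons: Ce⁴⁺ (Z=58), La³⁺ (Z=57), Ba²⁺ (Z=56), Cs⁺ (Z=55), Te²⁻ (Z=52). The strongest nuclear pull (Ce⁴⁺) gives the smallest ion.
Full ascending order: Ce⁴⁺ < La³⁺ < Ba²⁺ < Cs⁺ < Te²⁻. Counting from the smallest, position 4 is Cs⁺.

Cs⁺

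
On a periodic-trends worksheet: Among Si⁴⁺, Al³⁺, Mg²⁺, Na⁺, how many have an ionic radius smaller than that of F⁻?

Isoelectronic series (10 e⁻ each). Size is set by nuclear charge: more protons means a smaller ion. Si⁴⁺ (Z=14), Al³⁺ (Z=13), Mg²⁺ (Z=12), Na⁺ (Z=11), F⁻ (Z=9).
Overall: Si⁴⁺ < Al³⁺ < Mg²⁺ < Na⁺ < F⁻. F⁻ has 4 below it and 0 above. So 4 are smaller.

4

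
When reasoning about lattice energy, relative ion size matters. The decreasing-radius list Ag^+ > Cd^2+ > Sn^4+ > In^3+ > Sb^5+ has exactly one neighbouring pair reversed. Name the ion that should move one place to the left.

Check each adjacent pair. Sn^4+ and In^3+ are reversed: they are isoelectronic (46 e⁻) and Sn has more protons than In (50 vs 49), making Sn^4+ smaller. No other neighbouring pair contradicts the periodic trends, so In^3+ is the ion listed too late.

In^3+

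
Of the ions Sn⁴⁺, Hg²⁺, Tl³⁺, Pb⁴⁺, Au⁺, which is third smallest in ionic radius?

Work out protons and electrons: Sn⁴⁺: 46 e⁻, Z=50, Pb⁴⁺: 78 e⁻, Z=82, Tl³⁺: 78 e⁻, Z=81, Hg²⁺: 78 e⁻, Z=80, Au⁺: 78 e⁻, Z=79. Sn⁴⁺ < Pb⁴⁺ (same group, period 5 vs 6); Pb⁴⁺ < Tl³⁺ (isoelectronic, higher Z=82 is smaller); Tl³⁺ < Hg²⁺ (both 78 e⁻, Z=81>80); Hg²⁺ < Au⁺ (both 78 e⁻, Z=80>79).
Full ascending order: Sn⁴⁺ < Pb⁴⁺ < Tl³⁺ < Hg²⁺ < Au⁺. Counting from the smallest, position 3 is Tl³⁺.

Tl³⁺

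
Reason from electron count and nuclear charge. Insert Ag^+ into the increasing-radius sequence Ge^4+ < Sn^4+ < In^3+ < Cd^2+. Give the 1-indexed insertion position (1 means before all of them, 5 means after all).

5

First list Z and electron count for each: Ge^4+ (Z=32, 28 e⁻), Sn^4+ (Z=50, 46 e⁻), In^3+ (Z=49, 46 e⁻), Cd^2+ (Z=48, 46 e⁻), Ag^+ (Z=47, 46 e⁻). Ge^4+ < Sn^4+ (same group, period 4 vs 5); Sn^4+ < In^3+ (both 46 e⁻, Z=50>49); In^3+ < Cd^2+ (isoelectronic, higher Z=49 is smaller); Cd^2+ < Ag^+ (isoelectronic, higher Z=48 is smaller).
Putting Ag^+ in gives Ge^4+ < Sn^4+ < In^3+ < Cd^2+ < Ag^+; it lands at slot 5.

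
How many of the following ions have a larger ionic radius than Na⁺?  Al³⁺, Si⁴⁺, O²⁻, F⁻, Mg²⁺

2

Each ion has 10 electrons. The ranking follows nuclear charge in reverse — greater Z gives a smaller radius. Si⁴⁺ (Z=14), Al³⁺ (Z=13), Mg²⁺ (Z=12), Na⁺ (Z=11), F⁻ (Z=9), O²⁻ (Z=8).
Relative to Na⁺, the ions that are larger are F⁻, O²⁻. That's 2.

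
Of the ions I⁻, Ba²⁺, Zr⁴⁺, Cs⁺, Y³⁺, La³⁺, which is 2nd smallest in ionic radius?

Y³⁺

Tabulating Z and e⁻: Zr⁴⁺ has 36 e⁻ (Z=40), Y³⁺ has 36 e⁻ (Z=39), La³⁺ has 54 e⁻ (Z=57), Ba²⁺ has 54 e⁻ (Z=56), Cs⁺ has 54 e⁻ (Z=55), I⁻ has 54 e⁻ (Z=53). Zr⁴⁺ < Y³⁺ (isoelectronic, higher Z=40 is smaller); Y³⁺ < La³⁺ (same group, 1 shell fewer); La³⁺ < Ba²⁺ (both 54 e⁻, Z=57>56); Ba²⁺ < Cs⁺ (both 54 e⁻, Z=56>55); Cs⁺ < I⁻ (isoelectronic, higher Z=55 is smaller).
So the order is Zr⁴⁺ < Y³⁺ < La³⁺ < Ba²⁺ < Cs⁺ < I⁻; the 2nd-smallest ion is Y³⁺.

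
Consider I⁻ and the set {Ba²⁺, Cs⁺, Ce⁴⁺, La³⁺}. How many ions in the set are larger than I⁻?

Each ion has 54 electrons. The ranking follows nuclear charge in reverse — greater Z gives a smaller radius. Ce⁴⁺ (Z=58), La³⁺ (Z=57), Ba²⁺ (Z=56), Cs⁺ (Z=55), I⁻ (Z=53).
Ordering all of them (including I⁻) by radius gives Ce⁴⁺ < La³⁺ < Ba²⁺ < Cs⁺ < I⁻. So 0 are larger.

0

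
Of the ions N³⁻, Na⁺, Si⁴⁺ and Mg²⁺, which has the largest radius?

N³⁻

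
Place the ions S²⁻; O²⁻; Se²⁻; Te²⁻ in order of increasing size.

O²⁻ < S²⁻ < Se²⁻ < Te²⁻

These ions sit in one column with identical charge. Each step down the periodic table adds a principal shell, increasing the radius.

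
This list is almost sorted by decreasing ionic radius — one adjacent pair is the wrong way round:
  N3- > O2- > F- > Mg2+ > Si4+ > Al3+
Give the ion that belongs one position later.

Check each adjacent pair. Si4+ and Al3+ are reversed: both have 10 electrons but Z(Si)=14 > Z(Al)=13, so Si4+ should be the smaller of the two. No other neighbouring pair contradicts the periodic trends, so Si4+ is the ion listed too early.

Si4+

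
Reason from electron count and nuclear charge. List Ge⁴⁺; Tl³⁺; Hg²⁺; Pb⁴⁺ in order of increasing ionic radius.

Electron counts and nuclear charges: Ge⁴⁺ has 28 e⁻ (Z=32), Pb⁴⁺ has 78 e⁻ (Z=82), Tl³⁺ has 78 e⁻ (Z=81), Hg²⁺ has 78 e⁻ (Z=80). Ge⁴⁺ < Pb⁴⁺ (same group, period 4 vs 6); Pb⁴⁺ < Tl³⁺ (isoelectronic, higher Z=82 is smaller); Tl³⁺ < Hg²⁺ (isoelectronic, higher Z=81 is smaller).

Ge⁴⁺ < Pb⁴⁺ < Tl³⁺ < Hg²⁺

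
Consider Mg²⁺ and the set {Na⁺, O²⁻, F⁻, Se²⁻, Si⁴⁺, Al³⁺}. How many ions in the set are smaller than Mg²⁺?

2

Work out protons and electrons: Si⁴⁺ has 10 e⁻ (Z=14), Al³⁺ has 10 e⁻ (Z=13), Mg²⁺ has 10 e⁻ (Z=12), Na⁺ has 10 e⁻ (Z=11), F⁻ has 10 e⁻ (Z=9), O²⁻ has 10 e⁻ (Z=8), Se²⁻ has 36 e⁻ (Z=34). Si⁴⁺ < Al³⁺ (isoelectronic, higher Z=14 is smaller); Al³⁺ < Mg²⁺ (isoelectronic, higher Z=13 is smaller); Mg²⁺ < Na⁺ (isoelectronic, higher Z=12 is smaller); Na⁺ < F⁻ (isoelectronic, higher Z=11 is smaller); F⁻ < O²⁻ (isoelectronic, higher Z=9 is smaller); O²⁻ < Se²⁻ (same group, 2 shells fewer).
Placing each against Mg²⁺: smaller — Si⁴⁺, Al³⁺; larger — Na⁺, F⁻, O²⁻, Se²⁻. So 2 are smaller.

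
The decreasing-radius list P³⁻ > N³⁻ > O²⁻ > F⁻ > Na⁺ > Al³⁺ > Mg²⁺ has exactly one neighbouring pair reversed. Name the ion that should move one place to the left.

Mg²⁺

The pair Al³⁺, Mg²⁺ is the wrong way round — Al³⁺ and Mg²⁺ share 10 electrons; the higher nuclear charge on Al (Z=13) contracts it more, so Al³⁺ < Mg²⁺. All other adjacent pairs agree with periodic trends, so Mg²⁺ is the misplaced ion.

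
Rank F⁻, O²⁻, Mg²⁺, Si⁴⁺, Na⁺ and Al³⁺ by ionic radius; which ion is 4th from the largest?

Isoelectronic series (10 e⁻ each). Size is set by nuclear charge: more protons means a smaller ion. Si⁴⁺ (Z=14), Al³⁺ (Z=13), Mg²⁺ (Z=12), Na⁺ (Z=11), F⁻ (Z=9), O²⁻ (Z=8).
That gives Si⁴⁺ < Al³⁺ < Mg²⁺ < Na⁺ < F⁻ < O²⁻. From the largest end, number 4 is Mg²⁺.

Mg²⁺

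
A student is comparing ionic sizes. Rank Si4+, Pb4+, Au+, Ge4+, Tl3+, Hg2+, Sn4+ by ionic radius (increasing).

Si4+ < Ge4+ < Sn4+ < Pb4+ < Tl3+ < Hg2+ < Au+

Si4+ (Z=14, 10 e⁻), Ge4+ (Z=32, 28 e⁻), Sn4+ (Z=50, 46 e⁻), Pb4+ (Z=82, 78 e⁻), Tl3+ (Z=81, 78 e⁻), Hg2+ (Z=80, 78 e⁻), Au+ (Z=79, 78 e⁻). Si4+ < Ge4+ (same group, 1 shell fewer); Ge4+ < Sn4+ (same group, 1 shell fewer); Sn4+ < Pb4+ (same group, period 5 vs 6); Pb4+ < Tl3+ (both 78 e⁻, Z=82>81); Tl3+ < Hg2+ (isoelectronic, higher Z=81 is smaller); Hg2+ < Au+ (both 78 e⁻, Z=80>79).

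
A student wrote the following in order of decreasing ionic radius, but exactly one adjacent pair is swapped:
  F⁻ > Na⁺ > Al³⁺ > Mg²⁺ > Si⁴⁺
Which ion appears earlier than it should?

Check each adjacent pair. Al³⁺ and Mg²⁺ are reversed: they are isoelectronic (10 e⁻) and Al has more protons than Mg (13 vs 12), making Al³⁺ smaller. No other neighbouring pair contradicts the periodic trends, so Al³⁺ is the ion listed too early.

Al³⁺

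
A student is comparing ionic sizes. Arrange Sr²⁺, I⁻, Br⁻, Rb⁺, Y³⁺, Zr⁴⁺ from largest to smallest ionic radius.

Work out protons and electrons: Zr⁴⁺: 36 e⁻, Z=40, Y³⁺: 36 e⁻, Z=39, Sr²⁺: 36 e⁻, Z=38, Rb⁺: 36 e⁻, Z=37, Br⁻: 36 e⁻, Z=35, I⁻: 54 e⁻, Z=53. Zr⁴⁺ < Y³⁺ (both 36 e⁻, Z=40>39); Y³⁺ < Sr²⁺ (isoelectronic, higher Z=39 is smaller); Sr²⁺ < Rb⁺ (isoelectronic, higher Z=38 is smaller); Rb⁺ < Br⁻ (both 36 e⁻, Z=37>35); Br⁻ < I⁻ (same group, period 4 vs 5).

I⁻ > Br⁻ > Rb⁺ > Sr²⁺ > Y³⁺ > Zr⁴⁺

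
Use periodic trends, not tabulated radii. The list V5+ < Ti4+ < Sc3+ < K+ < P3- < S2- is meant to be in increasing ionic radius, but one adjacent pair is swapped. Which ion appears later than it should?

S2-

The pair P3-, S2- is the wrong way round — they are isoelectronic (18 e⁻) and S has more protons than P (16 vs 15), making S2- smaller. All other adjacent pairs agree with periodic trends, so S2- is the misplaced ion.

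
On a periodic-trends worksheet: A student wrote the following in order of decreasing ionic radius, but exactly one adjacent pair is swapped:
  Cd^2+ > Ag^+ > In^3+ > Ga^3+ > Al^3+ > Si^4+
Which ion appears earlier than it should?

Cd^2+

Compare adjacent ions: Cd^2+ and Ag^+ share 46 electrons; the higher nuclear charge on Cd (Z=48) contracts it more, so Cd^2+ < Ag^+ — yet in this decreasing list Cd^2+ sits before Ag^+. Nothing else is reversed, so Cd^2+ should move one place to the right.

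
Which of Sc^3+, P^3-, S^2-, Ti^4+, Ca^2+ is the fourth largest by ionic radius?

Sc^3+

These species are isoelectronic with 18 electrons. The only difference is the number of protons: Ti^4+ (Z=22), Sc^3+ (Z=21), Ca^2+ (Z=20), S^2- (Z=16), P^3- (Z=15). The strongest nuclear pull (Ti^4+) gives the smallest ion.
So the order is Ti^4+ < Sc^3+ < Ca^2+ < S^2- < P^3-; the 4th-largest ion is Sc^3+.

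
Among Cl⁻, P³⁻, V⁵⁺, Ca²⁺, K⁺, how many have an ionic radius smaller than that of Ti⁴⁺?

1

Each ion has 18 electrons. The ranking follows nuclear charge in reverse — greater Z gives a smaller radius. V⁵⁺ (Z=23), Ti⁴⁺ (Z=22), Ca²⁺ (Z=20), K⁺ (Z=19), Cl⁻ (Z=17), P³⁻ (Z=15).
Relative to Ti⁴⁺, the ions that are smaller are V⁵⁺. So 1 is smaller.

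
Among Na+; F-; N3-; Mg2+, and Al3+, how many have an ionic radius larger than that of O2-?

1

These species are isoelectronic with 10 electrons. The only difference is the number of protons: Al3+ (Z=13), Mg2+ (Z=12), Na+ (Z=11), F- (Z=9), O2- (Z=8), N3- (Z=7). The strongest nuclear pull (Al3+) gives the smallest ion.
Placing each against O2-: smaller — Al3+, Mg2+, Na+, F-; larger — N3-. That's 1.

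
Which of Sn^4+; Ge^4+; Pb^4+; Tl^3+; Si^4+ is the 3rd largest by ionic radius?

Tabulating Z and e⁻: Si^4+: 10 e⁻, Z=14, Ge^4+: 28 e⁻, Z=32, Sn^4+: 46 e⁻, Z=50, Pb^4+: 78 e⁻, Z=82, Tl^3+: 78 e⁻, Z=81. Si^4+ < Ge^4+ (same group, period 3 vs 4); Ge^4+ < Sn^4+ (same group, 1 shell fewer); Sn^4+ < Pb^4+ (same group, 1 shell fewer); Pb^4+ < Tl^3+ (isoelectronic, higher Z=82 is smaller).
Full ascending order: Si^4+ < Ge^4+ < Sn^4+ < Pb^4+ < Tl^3+. Counting from the largest, position 3 is Sn^4+.

Sn^4+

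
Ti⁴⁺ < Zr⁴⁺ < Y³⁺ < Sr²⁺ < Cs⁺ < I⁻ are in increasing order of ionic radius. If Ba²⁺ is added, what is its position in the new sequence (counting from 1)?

Ti⁴⁺ has 18 e⁻ (Z=22), Zr⁴⁺ has 36 e⁻ (Z=40), Y³⁺ has 36 e⁻ (Z=39), Sr²⁺ has 36 e⁻ (Z=38), Ba²⁺ has 54 e⁻ (Z=56), Cs⁺ has 54 e⁻ (Z=55), I⁻ has 54 e⁻ (Z=53). Ti⁴⁺ < Zr⁴⁺ (same group, period 4 vs 5); Zr⁴⁺ < Y³⁺ (both 36 e⁻, Z=40>39); Y³⁺ < Sr²⁺ (isoelectronic, higher Z=39 is smaller); Sr²⁺ < Ba²⁺ (same group, period 5 vs 6); Ba²⁺ < Cs⁺ (isoelectronic, higher Z=56 is smaller); Cs⁺ < I⁻ (both 54 e⁻, Z=55>53).
With Ba²⁺ included the full order is Ti⁴⁺ < Zr⁴⁺ < Y³⁺ < Sr²⁺ < Ba²⁺ < Cs⁺ < I⁻, so it takes position 5.

5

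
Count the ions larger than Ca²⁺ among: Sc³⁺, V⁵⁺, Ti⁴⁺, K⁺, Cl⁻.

All of these have 18 electrons (isoelectronic). With the same electron cloud, the ion with the most protons pulls it in tightest. Nuclear charges: V⁵⁺ (Z=23), Ti⁴⁺ (Z=22), Sc³⁺ (Z=21), Ca²⁺ (Z=20), K⁺ (Z=19), Cl⁻ (Z=17). Highest Z is smallest.
Placing each against Ca²⁺: smaller — V⁵⁺, Ti⁴⁺, Sc³⁺; larger — K⁺, Cl⁻. That's 2.

2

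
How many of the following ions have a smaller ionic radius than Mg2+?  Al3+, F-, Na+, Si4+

2

These species are isoelectronic with 10 electrons. The only difference is the number of protons: Si4+ (Z=14), Al3+ (Z=13), Mg2+ (Z=12), Na+ (Z=11), F- (Z=9). The strongest nuclear pull (Si4+) gives the smallest ion.
Placing each against Mg2+: smaller — Si4+, Al3+; larger — Na+, F-. Count: 2.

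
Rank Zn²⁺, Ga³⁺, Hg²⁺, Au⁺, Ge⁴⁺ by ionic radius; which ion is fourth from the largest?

Ge⁴⁺ (Z=32, 28 e⁻), Ga³⁺ (Z=31, 28 e⁻), Zn²⁺ (Z=30, 28 e⁻), Hg²⁺ (Z=80, 78 e⁻), Au⁺ (Z=79, 78 e⁻). Ge⁴⁺ < Ga³⁺ (both 28 e⁻, Z=32>31); Ga³⁺ < Zn²⁺ (isoelectronic, higher Z=31 is smaller); Zn²⁺ < Hg²⁺ (same group, period 4 vs 6); Hg²⁺ < Au⁺ (isoelectronic, higher Z=80 is smaller).
That gives Ge⁴⁺ < Ga³⁺ < Zn²⁺ < Hg²⁺ < Au⁺. From the largest end, number 4 is Ga³⁺.

Ga³⁺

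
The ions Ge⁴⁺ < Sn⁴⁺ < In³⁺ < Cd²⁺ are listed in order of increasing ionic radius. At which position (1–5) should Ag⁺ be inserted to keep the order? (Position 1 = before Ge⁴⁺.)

Tabulating Z and e⁻: Ge⁴⁺: 28 e⁻, Z=32, Sn⁴⁺: 46 e⁻, Z=50, In³⁺: 46 e⁻, Z=49, Cd²⁺: 46 e⁻, Z=48, Ag⁺: 46 e⁻, Z=47. Ge⁴⁺ < Sn⁴⁺ (same group, period 4 vs 5); Sn⁴⁺ < In³⁺ (both 46 e⁻, Z=50>49); In³⁺ < Cd²⁺ (isoelectronic, higher Z=49 is smaller); Cd²⁺ < Ag⁺ (isoelectronic, higher Z=48 is smaller).
The complete sequence is Ge⁴⁺ < Sn⁴⁺ < In³⁺ < Cd²⁺ < Ag⁺. Ag⁺ sits at position 5.

5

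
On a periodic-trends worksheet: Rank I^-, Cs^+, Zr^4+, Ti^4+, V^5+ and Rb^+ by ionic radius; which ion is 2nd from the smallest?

Ti^4+

First list Z and electron count for each: V^5+: 18 e⁻, Z=23, Ti^4+: 18 e⁻, Z=22, Zr^4+: 36 e⁻, Z=40, Rb^+: 36 e⁻, Z=37, Cs^+: 54 e⁻, Z=55, I^-: 54 e⁻, Z=53. V^5+ < Ti^4+ (isoelectronic, higher Z=23 is smaller); Ti^4+ < Zr^4+ (same group, period 4 vs 5); Zr^4+ < Rb^+ (isoelectronic, higher Z=40 is smaller); Rb^+ < Cs^+ (same group, period 5 vs 6); Cs^+ < I^- (isoelectronic, higher Z=55 is smaller).
So the order is V^5+ < Ti^4+ < Zr^4+ < Rb^+ < Cs^+ < I^-; the 2nd-smallest ion is Ti^4+.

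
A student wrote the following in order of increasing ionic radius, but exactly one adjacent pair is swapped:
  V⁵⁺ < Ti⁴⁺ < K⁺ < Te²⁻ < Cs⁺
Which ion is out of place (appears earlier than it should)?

Te²⁻

The pair Te²⁻, Cs⁺ is the wrong way round — both have 54 electrons but Z(Cs)=55 > Z(Te)=52, so Cs⁺ should be the smaller of the two. All other adjacent pairs agree with periodic trends, so Te²⁻ is the misplaced ion.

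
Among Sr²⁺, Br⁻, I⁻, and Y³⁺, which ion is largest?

I⁻

Work out protons and electrons: Y³⁺ (Z=39, 36 e⁻), Sr²⁺ (Z=38, 36 e⁻), Br⁻ (Z=35, 36 e⁻), I⁻ (Z=53, 54 e⁻). Y³⁺ < Sr²⁺ (both 36 e⁻, Z=39>38); Sr²⁺ < Br⁻ (both 36 e⁻, Z=38>35); Br⁻ < I⁻ (same group, period 4 vs 5).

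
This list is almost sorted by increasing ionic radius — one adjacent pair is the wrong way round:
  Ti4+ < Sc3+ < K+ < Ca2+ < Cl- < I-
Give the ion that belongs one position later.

Check each adjacent pair. K+ and Ca2+ are reversed: Ca2+ and K+ share 18 electrons; the higher nuclear charge on Ca (Z=20) contracts it more, so Ca2+ < K+. No other neighbouring pair contradicts the periodic trends, so K+ is the ion listed too early.

K+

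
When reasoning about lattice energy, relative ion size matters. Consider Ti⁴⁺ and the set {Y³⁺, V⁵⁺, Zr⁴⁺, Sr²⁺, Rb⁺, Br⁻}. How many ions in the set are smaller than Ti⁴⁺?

Electron counts and nuclear charges: V⁵⁺ has 18 e⁻ (Z=23), Ti⁴⁺ has 18 e⁻ (Z=22), Zr⁴⁺ has 36 e⁻ (Z=40), Y³⁺ has 36 e⁻ (Z=39), Sr²⁺ has 36 e⁻ (Z=38), Rb⁺ has 36 e⁻ (Z=37), Br⁻ has 36 e⁻ (Z=35). V⁵⁺ < Ti⁴⁺ (isoelectronic, higher Z=23 is smaller); Ti⁴⁺ < Zr⁴⁺ (same group, 1 shell fewer); Zr⁴⁺ < Y³⁺ (isoelectronic, higher Z=40 is smaller); Y³⁺ < Sr²⁺ (isoelectronic, higher Z=39 is smaller); Sr²⁺ < Rb⁺ (both 36 e⁻, Z=38>37); Rb⁺ < Br⁻ (isoelectronic, higher Z=37 is smaller).
Overall: V⁵⁺ < Ti⁴⁺ < Zr⁴⁺ < Y³⁺ < Sr²⁺ < Rb⁺ < Br⁻. Ti⁴⁺ has 1 below it and 5 above. Count: 1.

1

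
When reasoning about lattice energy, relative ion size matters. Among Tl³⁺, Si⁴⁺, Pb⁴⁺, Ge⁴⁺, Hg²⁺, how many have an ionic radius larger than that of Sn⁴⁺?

3

Tabulating Z and e⁻: Si⁴⁺ (Z=14, 10 e⁻), Ge⁴⁺ (Z=32, 28 e⁻), Sn⁴⁺ (Z=50, 46 e⁻), Pb⁴⁺ (Z=82, 78 e⁻), Tl³⁺ (Z=81, 78 e⁻), Hg²⁺ (Z=80, 78 e⁻). Si⁴⁺ < Ge⁴⁺ (same group, 1 shell fewer); Ge⁴⁺ < Sn⁴⁺ (same group, 1 shell fewer); Sn⁴⁺ < Pb⁴⁺ (same group, 1 shell fewer); Pb⁴⁺ < Tl³⁺ (isoelectronic, higher Z=82 is smaller); Tl³⁺ < Hg²⁺ (both 78 e⁻, Z=81>80).
Placing each against Sn⁴⁺: smaller — Si⁴⁺, Ge⁴⁺; larger — Pb⁴⁺, Tl³⁺, Hg²⁺. That's 3.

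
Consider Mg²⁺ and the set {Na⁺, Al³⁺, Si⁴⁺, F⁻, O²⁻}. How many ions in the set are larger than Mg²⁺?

3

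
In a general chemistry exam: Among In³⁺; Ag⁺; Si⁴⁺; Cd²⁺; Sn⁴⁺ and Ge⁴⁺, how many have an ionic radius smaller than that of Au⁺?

6

Work out protons and electrons: Si⁴⁺ has 10 e⁻ (Z=14), Ge⁴⁺ has 28 e⁻ (Z=32), Sn⁴⁺ has 46 e⁻ (Z=50), In³⁺ has 46 e⁻ (Z=49), Cd²⁺ has 46 e⁻ (Z=48), Ag⁺ has 46 e⁻ (Z=47), Au⁺ has 78 e⁻ (Z=79). Si⁴⁺ < Ge⁴⁺ (same group, period 3 vs 4); Ge⁴⁺ < Sn⁴⁺ (same group, period 4 vs 5); Sn⁴⁺ < In³⁺ (isoelectronic, higher Z=50 is smaller); In³⁺ < Cd²⁺ (isoelectronic, higher Z=49 is smaller); Cd²⁺ < Ag⁺ (isoelectronic, higher Z=48 is smaller); Ag⁺ < Au⁺ (same group, 1 shell fewer).
Relative to Au⁺, the ions that are smaller are Si⁴⁺, Ge⁴⁺, Sn⁴⁺, In³⁺, Cd²⁺, Ag⁺. Count: 6.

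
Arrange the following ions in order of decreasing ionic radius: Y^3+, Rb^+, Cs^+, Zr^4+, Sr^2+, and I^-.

I^- > Cs^+ > Rb^+ > Sr^2+ > Y^3+ > Zr^4+

First list Z and electron count for each: Zr^4+ (Z=40, 36 e⁻), Y^3+ (Z=39, 36 e⁻), Sr^2+ (Z=38, 36 e⁻), Rb^+ (Z=37, 36 e⁻), Cs^+ (Z=55, 54 e⁻), I^- (Z=53, 54 e⁻). Zr^4+ < Y^3+ (isoelectronic, higher Z=40 is smaller); Y^3+ < Sr^2+ (isoelectronic, higher Z=39 is smaller); Sr^2+ < Rb^+ (isoelectronic, higher Z=38 is smaller); Rb^+ < Cs^+ (same group, 1 shell fewer); Cs^+ < I^- (both 54 e⁻, Z=55>53).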